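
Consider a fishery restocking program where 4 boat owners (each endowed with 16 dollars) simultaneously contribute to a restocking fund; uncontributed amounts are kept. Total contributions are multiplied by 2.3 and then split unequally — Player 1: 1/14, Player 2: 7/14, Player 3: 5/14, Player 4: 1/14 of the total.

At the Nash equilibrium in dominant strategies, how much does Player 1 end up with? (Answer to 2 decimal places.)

A player with share s gets back 2.3·s per unit contributed, so full contribution is dominant for anyone with s > 1/2.3 = 0.4348 and zero contribution is dominant for anyone below.
The only share above 0.4348 is Player 2's 7/14, contributing 16; the remaining 3 contribute 0. Total contributed: 16.
Player 1 keeps 16 and receives 2.3 × 16 × 1/14 = 2.63 from the restocking fund, for a payoff of 18.63.

18.63 dollars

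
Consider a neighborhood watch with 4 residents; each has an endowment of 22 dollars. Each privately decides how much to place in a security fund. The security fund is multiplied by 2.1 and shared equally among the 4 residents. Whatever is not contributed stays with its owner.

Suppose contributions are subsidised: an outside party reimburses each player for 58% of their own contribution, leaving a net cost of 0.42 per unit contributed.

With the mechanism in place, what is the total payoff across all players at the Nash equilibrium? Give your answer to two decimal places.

235.84 dollars

Under the mechanism each unit contributed yields (2.1/4) / 0.42 = 1.2500 back to its contributor per unit of net cost, which exceeds 1, making full contribution the dominant choice for everyone.
So the Nash equilibrium is full contribution by all 4; the group earns 4 × (22 × 0.58 + 2.1 × 22) = 235.84.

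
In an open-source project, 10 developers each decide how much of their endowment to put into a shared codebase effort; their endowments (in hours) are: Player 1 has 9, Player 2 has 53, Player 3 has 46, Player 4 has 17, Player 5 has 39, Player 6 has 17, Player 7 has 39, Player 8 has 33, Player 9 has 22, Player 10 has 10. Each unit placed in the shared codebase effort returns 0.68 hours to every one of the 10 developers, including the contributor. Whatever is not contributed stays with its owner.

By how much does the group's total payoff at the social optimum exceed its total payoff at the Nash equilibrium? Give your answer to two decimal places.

The private return per contributed unit is 0.68 < 1 for everyone, so the Nash equilibrium is zero contribution and the group total is Σ E_j = 9 + 53 + 46 + 17 + 39 + 17 + 39 + 33 + 22 + 10 = 285.
Each contributed unit returns 6.800 to the group, so the social optimum is full contribution by everyone: group total = 6.800 × 285 = 1938.00.
Efficiency loss = (6.800 − 1) × 285 = 1653.00.

1653.00 hours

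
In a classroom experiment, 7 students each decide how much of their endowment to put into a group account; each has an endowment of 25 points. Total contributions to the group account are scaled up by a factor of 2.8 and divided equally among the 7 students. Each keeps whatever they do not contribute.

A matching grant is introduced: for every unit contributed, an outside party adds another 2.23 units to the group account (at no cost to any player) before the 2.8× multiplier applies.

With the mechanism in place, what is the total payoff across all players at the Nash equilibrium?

1582.70 points

With the mechanism, a contributed unit returns 2.8 × 3.23 / 7 = 1.2920 per unit of net cost to the contributor — now above 1 — so contributing fully is weakly dominant for every player.
At the Nash equilibrium everyone contributes 25. Group total payoff = 2.8 × 3.23 × 175 = 1582.70.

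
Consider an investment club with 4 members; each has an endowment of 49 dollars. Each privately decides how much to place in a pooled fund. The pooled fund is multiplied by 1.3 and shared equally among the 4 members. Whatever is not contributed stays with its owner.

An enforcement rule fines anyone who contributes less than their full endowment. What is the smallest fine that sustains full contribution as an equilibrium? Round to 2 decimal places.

Given the others contribute fully, the best deviation is to contribute 0 (any partial contribution still incurs the fine and gives up units whose private return 0.3250 is below 1).
Deviating from 49 to 0 saves 49 dollars but forfeits the deviator's share of the drop in the pooled fund: 1.3/4 × 49 = 15.92.
So the deviation gain is 49 − 15.92 = 33.08, and the fine must be at least 33.08 dollars to wipe it out.

33.08 dollars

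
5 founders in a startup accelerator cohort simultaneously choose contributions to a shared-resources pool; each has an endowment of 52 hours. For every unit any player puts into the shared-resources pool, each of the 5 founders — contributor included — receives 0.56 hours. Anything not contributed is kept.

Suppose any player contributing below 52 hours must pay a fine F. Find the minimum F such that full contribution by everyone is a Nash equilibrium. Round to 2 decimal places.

22.88 hours

Given the others contribute fully, the best deviation is to contribute 0 (any partial contribution still incurs the fine and gives up units whose private return 0.56 is below 1).
Deviating from 52 to 0 saves 52 hours but forfeits the deviator's share of the drop in the shared-resources pool: 0.56 × 52 = 29.12.
So the deviation gain is 52 − 29.12 = 22.88, and the fine must be at least 22.88 hours to wipe it out.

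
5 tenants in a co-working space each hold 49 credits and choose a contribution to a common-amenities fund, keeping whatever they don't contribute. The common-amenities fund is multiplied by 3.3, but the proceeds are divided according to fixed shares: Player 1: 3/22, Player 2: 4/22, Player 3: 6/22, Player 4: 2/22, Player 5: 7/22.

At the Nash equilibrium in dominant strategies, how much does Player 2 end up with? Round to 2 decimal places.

78.40 credits

Player j's private return per contributed unit is 3.3 × (j's share). Contributing is weakly dominant for j when that share is at least 1/3.3 = 0.3030, and contributing 0 is dominant otherwise.
Player 5 alone (share 7/22) is above the threshold, contributing 49; the remaining 4 contribute 0. Total contributed: 49.
Player 2 keeps 49 and receives 3.3 × 49 × 4/22 = 29.40 from the common-amenities fund, for a payoff of 78.40.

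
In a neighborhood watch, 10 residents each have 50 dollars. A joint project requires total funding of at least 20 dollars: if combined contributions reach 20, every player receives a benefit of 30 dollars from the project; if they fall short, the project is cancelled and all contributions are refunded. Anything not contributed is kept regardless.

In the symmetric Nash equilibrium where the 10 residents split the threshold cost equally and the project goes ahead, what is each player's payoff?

Equal share of the threshold: 20/10 = 2.
At this profile no one gains by cutting their contribution: any cut drops the total below 20, the project is cancelled, contributions are refunded, and the deviator ends with 50, which is less than 50 − 2 + 30 = 78. Contributing more than 2 just wastes the excess. So contributing exactly 2 is a best response.
Each player's payoff: 50 − 2 + 30 = 78.

78 dollars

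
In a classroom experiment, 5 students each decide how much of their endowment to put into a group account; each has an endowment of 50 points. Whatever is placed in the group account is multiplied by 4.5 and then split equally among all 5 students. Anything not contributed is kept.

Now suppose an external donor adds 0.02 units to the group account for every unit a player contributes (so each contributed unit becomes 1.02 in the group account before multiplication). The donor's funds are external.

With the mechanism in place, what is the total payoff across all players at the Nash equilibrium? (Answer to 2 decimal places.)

250.00 points

The effective private return is 4.5 × 1.02 / 5 = 0.9180, which is still under 1, so the mechanism doesn't change anyone's dominant strategy: zero contribution.
Everyone keeps their endowment and the group total is 5 × 50 = 250.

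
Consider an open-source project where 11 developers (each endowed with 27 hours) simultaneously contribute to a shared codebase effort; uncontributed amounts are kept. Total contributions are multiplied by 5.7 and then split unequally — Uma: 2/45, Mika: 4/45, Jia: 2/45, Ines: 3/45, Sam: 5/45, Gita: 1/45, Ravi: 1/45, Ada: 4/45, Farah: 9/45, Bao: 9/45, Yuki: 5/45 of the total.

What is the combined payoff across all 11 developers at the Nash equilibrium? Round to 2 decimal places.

550.80 hours

A player with share s gets back 5.7·s per unit contributed, so full contribution is dominant for anyone with s > 1/5.7 = 0.1754 and zero contribution is dominant for anyone below.
Farah and Bao clear that bar, contributing 27 each; the remaining 9 contribute 0. Total contributed: 54.
The shared codebase effort pays out 5.7 × 54 = 307.80 in total (split across the unequal shares, but the aggregate is all that matters for the group sum).
The 9 free-riders keep 27 each, adding 243. Group total = 243 + 307.80 = 550.80.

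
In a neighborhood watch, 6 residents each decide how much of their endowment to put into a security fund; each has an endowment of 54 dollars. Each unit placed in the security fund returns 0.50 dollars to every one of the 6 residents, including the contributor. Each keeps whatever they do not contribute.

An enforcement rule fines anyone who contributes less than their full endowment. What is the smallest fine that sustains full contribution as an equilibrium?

Given the others contribute fully, the best deviation is to contribute 0 (any partial contribution still incurs the fine and gives up units whose private return 0.50 is below 1).
Deviating from 54 to 0 saves 54 dollars but forfeits the deviator's share of the drop in the security fund: 0.50 × 54 = 27.00.
So the deviation gain is 54 − 27.00 = 27.00, and the fine must be at least 27.00 dollars to wipe it out.

27.00 dollars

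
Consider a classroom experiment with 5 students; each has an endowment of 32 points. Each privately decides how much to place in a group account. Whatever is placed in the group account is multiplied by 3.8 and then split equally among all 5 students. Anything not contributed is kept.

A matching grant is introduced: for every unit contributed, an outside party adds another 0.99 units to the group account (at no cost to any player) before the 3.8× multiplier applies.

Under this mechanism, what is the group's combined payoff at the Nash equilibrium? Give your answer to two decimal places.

1209.92 points

The effective private return per unit is now 3.8 × 1.99 / 5 = 1.5124 > 1, so every player's dominant strategy flips to full contribution.
At the Nash equilibrium everyone contributes 32. Group total payoff = 3.8 × 1.99 × 160 = 1209.92.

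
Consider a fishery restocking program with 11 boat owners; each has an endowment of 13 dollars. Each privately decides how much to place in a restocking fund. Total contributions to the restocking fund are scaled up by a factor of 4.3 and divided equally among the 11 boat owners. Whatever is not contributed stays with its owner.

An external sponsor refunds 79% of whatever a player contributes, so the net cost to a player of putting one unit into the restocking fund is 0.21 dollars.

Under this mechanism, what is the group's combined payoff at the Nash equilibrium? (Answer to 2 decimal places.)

727.87 dollars

With the mechanism, a contributed unit returns (4.3/11) / 0.21 = 1.8615 per unit of net cost to the contributor — now above 1 — so contributing fully is weakly dominant for every player.
At the Nash equilibrium everyone contributes 13. Group total payoff = 11 × (13 × 0.79 + 4.3 × 13) = 727.87.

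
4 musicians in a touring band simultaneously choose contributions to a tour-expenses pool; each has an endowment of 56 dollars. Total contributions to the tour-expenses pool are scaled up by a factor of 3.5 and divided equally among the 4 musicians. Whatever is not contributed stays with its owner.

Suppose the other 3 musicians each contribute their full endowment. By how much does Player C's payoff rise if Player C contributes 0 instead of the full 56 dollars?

Switching from a contribution of 56 to 0 lets Player C keep an extra 56 dollars, but lowers the tour-expenses pool by 56, which costs Player C their own share of that drop: 3.5/4 × 56 = 49.00.
Net gain = 56 − 49.00 = 7.00. The private return per contributed unit (0.8750) is below 1, so free-riding is indeed the best response regardless of what the others do.

7.00 dollars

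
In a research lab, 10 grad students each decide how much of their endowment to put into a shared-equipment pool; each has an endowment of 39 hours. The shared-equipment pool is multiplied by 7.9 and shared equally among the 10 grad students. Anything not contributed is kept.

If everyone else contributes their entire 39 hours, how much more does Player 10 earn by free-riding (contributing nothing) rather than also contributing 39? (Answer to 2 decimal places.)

Switching from a contribution of 39 to 0 lets Player 10 keep an extra 39 hours, but lowers the shared-equipment pool by 39, which costs Player 10 their own share of that drop: 7.9/10 × 39 = 30.81.
Net gain = 39 − 30.81 = 8.19. The private return per contributed unit (0.7900) is below 1, so free-riding is indeed the best response regardless of what the others do.

8.19 hours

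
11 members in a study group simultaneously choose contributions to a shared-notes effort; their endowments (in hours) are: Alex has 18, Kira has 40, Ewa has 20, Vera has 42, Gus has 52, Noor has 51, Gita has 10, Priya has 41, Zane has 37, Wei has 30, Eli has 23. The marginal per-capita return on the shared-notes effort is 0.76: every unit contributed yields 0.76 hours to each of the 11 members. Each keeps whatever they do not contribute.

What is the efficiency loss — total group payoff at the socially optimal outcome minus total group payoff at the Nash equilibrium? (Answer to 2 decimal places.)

2679.04 hours

The private return per contributed unit is 0.76 < 1 for everyone, so the Nash equilibrium is zero contribution and the group total is Σ E_j = 18 + 40 + 20 + 42 + 52 + 51 + 10 + 41 + 37 + 30 + 23 = 364.
Each contributed unit returns 8.360 to the group, so the social optimum is full contribution by everyone: group total = 8.360 × 364 = 3043.04.
Efficiency loss = (8.360 − 1) × 364 = 2679.04.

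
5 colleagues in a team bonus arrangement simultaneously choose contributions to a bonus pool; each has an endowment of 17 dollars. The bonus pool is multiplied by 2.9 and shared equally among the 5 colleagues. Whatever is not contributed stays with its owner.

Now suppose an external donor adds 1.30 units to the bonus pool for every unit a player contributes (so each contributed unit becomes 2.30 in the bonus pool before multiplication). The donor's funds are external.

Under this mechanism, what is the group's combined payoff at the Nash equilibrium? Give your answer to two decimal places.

Under the mechanism each unit contributed yields 2.9 × 2.30 / 5 = 1.3340 back to its contributor per unit of net cost, which exceeds 1, making full contribution the dominant choice for everyone.
At the Nash equilibrium everyone contributes 17. Group total payoff = 2.9 × 2.30 × 85 = 566.95.

566.95 dollars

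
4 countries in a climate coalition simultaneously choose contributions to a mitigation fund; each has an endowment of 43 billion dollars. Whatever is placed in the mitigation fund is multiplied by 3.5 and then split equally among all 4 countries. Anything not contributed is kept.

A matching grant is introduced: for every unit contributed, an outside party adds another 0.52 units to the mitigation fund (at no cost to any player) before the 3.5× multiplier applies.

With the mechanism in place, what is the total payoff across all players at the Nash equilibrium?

915.04 billion dollars

The effective private return per unit is now 3.5 × 1.52 / 4 = 1.3300 > 1, so every player's dominant strategy flips to full contribution.
So the Nash equilibrium is full contribution by all 4; the group earns 3.5 × 1.52 × 172 = 915.04.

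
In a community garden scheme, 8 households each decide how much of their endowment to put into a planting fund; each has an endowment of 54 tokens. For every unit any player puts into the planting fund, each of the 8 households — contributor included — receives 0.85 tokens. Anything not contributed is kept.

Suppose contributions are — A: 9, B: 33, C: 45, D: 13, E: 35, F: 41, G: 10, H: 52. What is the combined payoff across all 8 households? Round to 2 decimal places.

Total contributed: 9 + 33 + 45 + 13 + 35 + 41 + 10 + 52 = 238; total kept: 8 × 54 − 238 = 194.
The planting fund pays out 0.85 × 8 × 238 = 1618.40 in aggregate.
Group total = 194 + 1618.40 = 1812.40.

1812.40 tokens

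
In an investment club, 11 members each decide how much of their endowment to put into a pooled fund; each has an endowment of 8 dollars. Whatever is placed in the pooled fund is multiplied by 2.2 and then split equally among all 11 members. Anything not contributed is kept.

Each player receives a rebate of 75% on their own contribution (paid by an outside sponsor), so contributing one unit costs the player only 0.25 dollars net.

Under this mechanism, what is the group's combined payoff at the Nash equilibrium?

88.00 dollars

The effective private return is (2.2/11) / 0.25 = 0.8000, which is still under 1, so the mechanism doesn't change anyone's dominant strategy: zero contribution.
Everyone keeps their endowment and the group total is 11 × 8 = 88.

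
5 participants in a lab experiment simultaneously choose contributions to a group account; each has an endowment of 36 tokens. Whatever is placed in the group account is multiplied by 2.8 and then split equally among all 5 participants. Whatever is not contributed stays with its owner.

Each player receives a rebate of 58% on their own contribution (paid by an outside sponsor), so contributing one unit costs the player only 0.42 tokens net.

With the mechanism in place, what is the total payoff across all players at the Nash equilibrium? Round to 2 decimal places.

The effective private return per unit is now (2.8/5) / 0.42 = 1.3333 > 1, so every player's dominant strategy flips to full contribution.
At the Nash equilibrium everyone contributes 36. Group total payoff = 5 × (36 × 0.58 + 2.8 × 36) = 608.40.

608.40 tokens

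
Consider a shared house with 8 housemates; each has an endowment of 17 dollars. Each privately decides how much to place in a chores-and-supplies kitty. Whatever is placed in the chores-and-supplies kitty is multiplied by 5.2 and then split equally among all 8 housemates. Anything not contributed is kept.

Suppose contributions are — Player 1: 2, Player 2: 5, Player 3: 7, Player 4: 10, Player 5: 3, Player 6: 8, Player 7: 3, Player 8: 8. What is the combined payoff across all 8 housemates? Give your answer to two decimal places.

329.20 dollars

Total contributed: 2 + 5 + 7 + 10 + 3 + 8 + 3 + 8 = 46; total kept: 8 × 17 − 46 = 90.
The chores-and-supplies kitty pays out 5.2 × 46 = 239.20 in aggregate.
Group total = 90 + 239.20 = 329.20.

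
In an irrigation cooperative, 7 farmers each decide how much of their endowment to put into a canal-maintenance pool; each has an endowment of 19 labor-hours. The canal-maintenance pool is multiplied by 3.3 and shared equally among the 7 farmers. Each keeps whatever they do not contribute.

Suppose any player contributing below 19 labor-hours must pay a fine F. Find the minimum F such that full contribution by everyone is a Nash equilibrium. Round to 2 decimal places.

Given the others contribute fully, the best deviation is to contribute 0 (any partial contribution still incurs the fine and gives up units whose private return 0.4714 is below 1).
Deviating from 19 to 0 saves 19 labor-hours but forfeits the deviator's share of the drop in the canal-maintenance pool: 3.3/7 × 19 = 8.96.
So the deviation gain is 19 − 8.96 = 10.04, and the fine must be at least 10.04 labor-hours to wipe it out.

10.04 labor-hours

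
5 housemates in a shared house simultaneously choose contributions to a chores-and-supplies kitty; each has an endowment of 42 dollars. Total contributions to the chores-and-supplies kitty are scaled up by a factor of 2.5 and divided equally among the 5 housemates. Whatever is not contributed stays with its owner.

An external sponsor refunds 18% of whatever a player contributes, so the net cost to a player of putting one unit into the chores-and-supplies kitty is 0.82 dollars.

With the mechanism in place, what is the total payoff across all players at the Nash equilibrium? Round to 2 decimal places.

210.00 dollars

The effective private return is (2.5/5) / 0.82 = 0.6098, which is still under 1, so the mechanism doesn't change anyone's dominant strategy: zero contribution.
Everyone keeps their endowment and the group total is 5 × 42 = 210.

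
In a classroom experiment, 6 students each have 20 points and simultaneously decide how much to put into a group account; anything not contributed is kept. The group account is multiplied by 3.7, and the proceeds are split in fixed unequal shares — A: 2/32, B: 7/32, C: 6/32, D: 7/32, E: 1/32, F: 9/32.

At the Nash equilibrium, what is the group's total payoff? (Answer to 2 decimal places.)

174.00 points

Player j's private return per contributed unit is 3.7 × (j's share). Contributing is weakly dominant for j when that share is at least 1/3.7 = 0.2703, and contributing 0 is dominant otherwise.
F alone (share 9/32) is above the threshold, contributing 20; the remaining 5 contribute 0. Total contributed: 20.
The group account pays out 3.7 × 20 = 74.00 in total (split across the unequal shares, but the aggregate is all that matters for the group sum).
The 5 free-riders keep 20 each, adding 100. Group total = 100 + 74.00 = 174.00.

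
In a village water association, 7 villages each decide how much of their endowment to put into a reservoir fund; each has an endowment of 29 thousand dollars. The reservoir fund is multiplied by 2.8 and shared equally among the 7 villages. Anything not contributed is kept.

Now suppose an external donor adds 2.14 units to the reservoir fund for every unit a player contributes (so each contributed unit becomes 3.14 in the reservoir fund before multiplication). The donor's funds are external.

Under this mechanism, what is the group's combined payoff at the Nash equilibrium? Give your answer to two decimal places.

1784.78 thousand dollars

The effective private return per unit is now 2.8 × 3.14 / 7 = 1.2560 > 1, so every player's dominant strategy flips to full contribution.
So the Nash equilibrium is full contribution by all 7; the group earns 2.8 × 3.14 × 203 = 1784.78.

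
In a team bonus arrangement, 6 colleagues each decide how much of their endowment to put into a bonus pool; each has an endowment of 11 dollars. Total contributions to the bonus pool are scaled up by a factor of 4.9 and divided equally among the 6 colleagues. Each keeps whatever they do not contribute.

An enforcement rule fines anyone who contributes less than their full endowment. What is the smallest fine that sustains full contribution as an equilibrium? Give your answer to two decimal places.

Given the others contribute fully, the best deviation is to contribute 0 (any partial contribution still incurs the fine and gives up units whose private return 0.8167 is below 1).
Deviating from 11 to 0 saves 11 dollars but forfeits the deviator's share of the drop in the bonus pool: 4.9/6 × 11 = 8.98.
So the deviation gain is 11 − 8.98 = 2.02, and the fine must be at least 2.02 dollars to wipe it out.

2.02 dollars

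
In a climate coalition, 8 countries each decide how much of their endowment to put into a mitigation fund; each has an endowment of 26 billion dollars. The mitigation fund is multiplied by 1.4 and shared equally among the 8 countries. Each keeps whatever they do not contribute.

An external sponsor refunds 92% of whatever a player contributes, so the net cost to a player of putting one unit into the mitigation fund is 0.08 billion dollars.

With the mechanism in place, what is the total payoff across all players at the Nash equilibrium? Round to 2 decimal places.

Under the mechanism each unit contributed yields (1.4/8) / 0.08 = 2.1875 back to its contributor per unit of net cost, which exceeds 1, making full contribution the dominant choice for everyone.
So the Nash equilibrium is full contribution by all 8; the group earns 8 × (26 × 0.92 + 1.4 × 26) = 482.56.

482.56 billion dollars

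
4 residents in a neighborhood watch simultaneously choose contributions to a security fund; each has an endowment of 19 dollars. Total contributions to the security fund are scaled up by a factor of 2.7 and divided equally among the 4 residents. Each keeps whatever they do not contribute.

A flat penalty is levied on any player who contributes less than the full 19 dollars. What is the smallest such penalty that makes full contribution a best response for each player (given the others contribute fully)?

Given the others contribute fully, the best deviation is to contribute 0 (any partial contribution still incurs the fine and gives up units whose private return 0.6750 is below 1).
Deviating from 19 to 0 saves 19 dollars but forfeits the deviator's share of the drop in the security fund: 2.7/4 × 19 = 12.82.
So the deviation gain is 19 − 12.82 = 6.18, and the fine must be at least 6.18 dollars to wipe it out.

6.18 dollars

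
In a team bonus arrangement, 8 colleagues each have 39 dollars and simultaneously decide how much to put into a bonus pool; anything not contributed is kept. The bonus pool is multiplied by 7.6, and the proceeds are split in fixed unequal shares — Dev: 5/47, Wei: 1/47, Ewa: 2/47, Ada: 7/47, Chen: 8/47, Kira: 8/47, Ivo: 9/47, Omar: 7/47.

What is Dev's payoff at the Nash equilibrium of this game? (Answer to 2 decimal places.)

196.66 dollars

For player j, contributing a unit is worthwhile iff 7.6 × (j's share) ≥ 1, i.e. iff j's share is at least 0.1316.
The shares above 0.1316 belong to Ada, Chen, Kira, Ivo and Omar, contributing 39 each; the remaining 3 contribute 0. Total contributed: 195.
Dev keeps 39 and receives 7.6 × 195 × 5/47 = 157.66 from the bonus pool, for a payoff of 196.66.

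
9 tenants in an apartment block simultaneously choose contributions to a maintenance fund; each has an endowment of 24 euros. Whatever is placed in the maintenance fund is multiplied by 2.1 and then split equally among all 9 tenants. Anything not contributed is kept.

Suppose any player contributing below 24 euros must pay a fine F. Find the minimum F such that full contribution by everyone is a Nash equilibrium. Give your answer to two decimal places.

Given the others contribute fully, the best deviation is to contribute 0 (any partial contribution still incurs the fine and gives up units whose private return 0.2333 is below 1).
Deviating from 24 to 0 saves 24 euros but forfeits the deviator's share of the drop in the maintenance fund: 2.1/9 × 24 = 5.60.
So the deviation gain is 24 − 5.60 = 18.40, and the fine must be at least 18.40 euros to wipe it out.

18.40 euros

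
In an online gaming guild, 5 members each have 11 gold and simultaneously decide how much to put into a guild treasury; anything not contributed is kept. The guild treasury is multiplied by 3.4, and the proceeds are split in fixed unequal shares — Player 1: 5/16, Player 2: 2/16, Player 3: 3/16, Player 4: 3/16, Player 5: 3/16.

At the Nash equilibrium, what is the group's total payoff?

81.40 gold

A player with share s gets back 3.4·s per unit contributed, so full contribution is dominant for anyone with s > 1/3.4 = 0.2941 and zero contribution is dominant for anyone below.
Player 1 alone (share 5/16) is above the threshold, contributing 11; the remaining 4 contribute 0. Total contributed: 11.
The guild treasury pays out 3.4 × 11 = 37.40 in total (split across the unequal shares, but the aggregate is all that matters for the group sum).
The 4 free-riders keep 11 each, adding 44. Group total = 44 + 37.40 = 81.40.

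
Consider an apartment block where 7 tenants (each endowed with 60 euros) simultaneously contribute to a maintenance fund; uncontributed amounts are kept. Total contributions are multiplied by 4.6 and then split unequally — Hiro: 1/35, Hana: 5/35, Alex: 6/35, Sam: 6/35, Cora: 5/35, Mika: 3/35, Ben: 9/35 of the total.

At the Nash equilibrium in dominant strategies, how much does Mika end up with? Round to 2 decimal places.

83.66 euros

For player j, contributing a unit is worthwhile iff 4.6 × (j's share) ≥ 1, i.e. iff j's share is at least 0.2174.
The only share above 0.2174 is Ben's 9/35, contributing 60; the remaining 6 contribute 0. Total contributed: 60.
Mika keeps 60 and receives 4.6 × 60 × 3/35 = 23.66 from the maintenance fund, for a payoff of 83.66.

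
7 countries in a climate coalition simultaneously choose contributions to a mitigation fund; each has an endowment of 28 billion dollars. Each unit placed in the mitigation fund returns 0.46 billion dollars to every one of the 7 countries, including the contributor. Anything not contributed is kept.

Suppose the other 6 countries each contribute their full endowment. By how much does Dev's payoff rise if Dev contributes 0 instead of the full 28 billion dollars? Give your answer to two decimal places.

15.12 billion dollars

Switching from a contribution of 28 to 0 lets Dev keep an extra 28 billion dollars, but lowers the mitigation fund by 28, which costs Dev their own share of that drop: 0.46 × 28 = 12.88.
Net gain = 28 − 12.88 = 15.12. The private return per contributed unit (0.46) is below 1, so free-riding is indeed the best response regardless of what the others do.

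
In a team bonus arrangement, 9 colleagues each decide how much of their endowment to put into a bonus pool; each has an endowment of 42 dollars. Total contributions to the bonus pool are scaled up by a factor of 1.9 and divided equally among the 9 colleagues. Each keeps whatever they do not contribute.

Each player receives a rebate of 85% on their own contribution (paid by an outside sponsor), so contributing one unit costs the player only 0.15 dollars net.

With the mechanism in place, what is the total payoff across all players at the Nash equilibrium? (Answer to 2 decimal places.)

With the mechanism, a contributed unit returns (1.9/9) / 0.15 = 1.4074 per unit of net cost to the contributor — now above 1 — so contributing fully is weakly dominant for every player.
At the Nash equilibrium everyone contributes 42. Group total payoff = 9 × (42 × 0.85 + 1.9 × 42) = 1039.50.

1039.50 dollars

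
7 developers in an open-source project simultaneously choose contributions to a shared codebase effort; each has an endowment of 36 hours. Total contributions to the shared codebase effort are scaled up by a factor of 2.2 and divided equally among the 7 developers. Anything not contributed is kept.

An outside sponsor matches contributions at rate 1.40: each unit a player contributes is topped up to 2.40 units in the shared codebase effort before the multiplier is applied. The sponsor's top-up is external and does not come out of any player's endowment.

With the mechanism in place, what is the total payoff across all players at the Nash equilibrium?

252.00 hours

With the mechanism, a contributed unit returns 2.2 × 2.40 / 7 = 0.7543 per unit of net cost — still below 1 — so contributing 0 remains dominant for every player.
At the Nash equilibrium no one contributes; group total payoff = 7 × 36 = 252.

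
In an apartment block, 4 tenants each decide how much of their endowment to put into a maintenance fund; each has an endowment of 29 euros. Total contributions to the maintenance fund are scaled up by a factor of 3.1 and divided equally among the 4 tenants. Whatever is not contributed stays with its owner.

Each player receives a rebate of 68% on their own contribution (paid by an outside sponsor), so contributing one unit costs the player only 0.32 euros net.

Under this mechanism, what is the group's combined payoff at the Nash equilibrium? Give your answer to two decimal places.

Under the mechanism each unit contributed yields (3.1/4) / 0.32 = 2.4219 back to its contributor per unit of net cost, which exceeds 1, making full contribution the dominant choice for everyone.
At the Nash equilibrium everyone contributes 29. Group total payoff = 4 × (29 × 0.68 + 3.1 × 29) = 438.48.

438.48 euros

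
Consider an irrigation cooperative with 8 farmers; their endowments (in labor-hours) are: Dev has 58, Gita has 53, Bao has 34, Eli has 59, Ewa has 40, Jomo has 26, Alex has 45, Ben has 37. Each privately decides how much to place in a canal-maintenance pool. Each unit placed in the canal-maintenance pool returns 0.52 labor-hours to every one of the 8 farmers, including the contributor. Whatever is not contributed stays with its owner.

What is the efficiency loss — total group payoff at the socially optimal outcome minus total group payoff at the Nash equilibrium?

1112.32 labor-hours

The private return per contributed unit is 0.52 < 1 for everyone, so the Nash equilibrium is zero contribution and the group total is Σ E_j = 58 + 53 + 34 + 59 + 40 + 26 + 45 + 37 = 352.
Each contributed unit returns 4.160 to the group, so the social optimum is full contribution by everyone: group total = 4.160 × 352 = 1464.32.
Efficiency loss = (4.160 − 1) × 352 = 1112.32.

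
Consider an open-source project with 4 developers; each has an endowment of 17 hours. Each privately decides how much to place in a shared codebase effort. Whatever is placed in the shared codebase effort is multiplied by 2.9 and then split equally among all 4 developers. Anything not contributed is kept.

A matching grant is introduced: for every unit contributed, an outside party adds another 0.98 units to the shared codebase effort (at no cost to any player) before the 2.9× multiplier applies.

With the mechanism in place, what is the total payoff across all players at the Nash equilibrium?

390.46 hours

With the mechanism, a contributed unit returns 2.9 × 1.98 / 4 = 1.4355 per unit of net cost to the contributor — now above 1 — so contributing fully is weakly dominant for every player.
At the Nash equilibrium everyone contributes 17. Group total payoff = 2.9 × 1.98 × 68 = 390.46.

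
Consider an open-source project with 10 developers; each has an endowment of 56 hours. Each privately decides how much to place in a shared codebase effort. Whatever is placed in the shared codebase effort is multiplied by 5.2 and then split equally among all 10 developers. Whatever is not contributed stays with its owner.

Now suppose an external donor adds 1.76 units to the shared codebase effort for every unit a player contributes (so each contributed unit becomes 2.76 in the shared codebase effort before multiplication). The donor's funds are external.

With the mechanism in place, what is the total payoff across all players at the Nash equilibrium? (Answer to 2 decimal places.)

Under the mechanism each unit contributed yields 5.2 × 2.76 / 10 = 1.4352 back to its contributor per unit of net cost, which exceeds 1, making full contribution the dominant choice for everyone.
At the Nash equilibrium everyone contributes 56. Group total payoff = 5.2 × 2.76 × 560 = 8037.12.

8037.12 hours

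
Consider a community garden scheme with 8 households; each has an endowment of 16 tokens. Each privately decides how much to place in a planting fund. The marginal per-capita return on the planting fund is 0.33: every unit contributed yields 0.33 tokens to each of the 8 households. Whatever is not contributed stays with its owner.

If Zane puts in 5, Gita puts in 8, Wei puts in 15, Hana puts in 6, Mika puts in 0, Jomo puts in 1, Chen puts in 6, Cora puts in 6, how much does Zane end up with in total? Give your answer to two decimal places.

26.51 tokens

Total contributed: 5 + 8 + 15 + 6 + 0 + 1 + 6 + 6 = 47.
Each receives 0.33 × 47 = 15.51 from the planting fund.
Zane keeps 16 − 5 = 11, so Zane's payoff is 11 + 15.51 = 26.51.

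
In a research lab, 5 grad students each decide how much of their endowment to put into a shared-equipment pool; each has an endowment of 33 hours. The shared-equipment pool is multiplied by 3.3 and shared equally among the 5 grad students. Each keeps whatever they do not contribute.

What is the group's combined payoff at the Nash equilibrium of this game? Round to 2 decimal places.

165.00 hours

Each contributed unit returns 3.3/5 = 0.6600 to its contributor — below 1 — so contributing 0 is dominant for every player. At the Nash equilibrium everyone keeps their 33, and the group total is 5 × 33 = 165.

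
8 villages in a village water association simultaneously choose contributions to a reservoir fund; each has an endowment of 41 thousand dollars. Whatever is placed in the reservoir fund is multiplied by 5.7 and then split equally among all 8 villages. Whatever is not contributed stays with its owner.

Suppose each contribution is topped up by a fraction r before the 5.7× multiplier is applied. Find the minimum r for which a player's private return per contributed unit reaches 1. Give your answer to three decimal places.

With matching at rate r, one contributed unit becomes (1 + r) in the reservoir fund and returns 5.7 × (1 + r) / 8 to the contributor.
Setting this equal to 1: 1 + r = 8/5.7 = 1.4035.
So the minimum matching rate is r = 1.4035 − 1 = 0.404.

0.404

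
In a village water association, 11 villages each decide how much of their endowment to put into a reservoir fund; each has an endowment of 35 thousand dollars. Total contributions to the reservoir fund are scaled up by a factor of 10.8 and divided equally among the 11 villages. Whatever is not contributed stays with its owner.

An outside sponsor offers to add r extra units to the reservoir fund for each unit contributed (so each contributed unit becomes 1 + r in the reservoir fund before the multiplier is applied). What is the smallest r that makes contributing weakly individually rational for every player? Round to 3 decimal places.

With matching at rate r, one contributed unit becomes (1 + r) in the reservoir fund and returns 10.8 × (1 + r) / 11 to the contributor.
Setting this equal to 1: 1 + r = 11/10.8 = 1.0185.
So the minimum matching rate is r = 1.0185 − 1 = 0.019.

0.019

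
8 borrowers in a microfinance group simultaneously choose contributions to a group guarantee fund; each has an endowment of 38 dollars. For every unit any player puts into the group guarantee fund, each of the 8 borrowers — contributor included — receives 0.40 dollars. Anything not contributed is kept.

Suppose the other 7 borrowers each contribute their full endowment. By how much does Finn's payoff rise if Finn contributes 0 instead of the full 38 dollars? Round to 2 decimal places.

22.80 dollars

Switching from a contribution of 38 to 0 lets Finn keep an extra 38 dollars, but lowers the group guarantee fund by 38, which costs Finn their own share of that drop: 0.40 × 38 = 15.20.
Net gain = 38 − 15.20 = 22.80. The private return per contributed unit (0.40) is below 1, so free-riding is indeed the best response regardless of what the others do.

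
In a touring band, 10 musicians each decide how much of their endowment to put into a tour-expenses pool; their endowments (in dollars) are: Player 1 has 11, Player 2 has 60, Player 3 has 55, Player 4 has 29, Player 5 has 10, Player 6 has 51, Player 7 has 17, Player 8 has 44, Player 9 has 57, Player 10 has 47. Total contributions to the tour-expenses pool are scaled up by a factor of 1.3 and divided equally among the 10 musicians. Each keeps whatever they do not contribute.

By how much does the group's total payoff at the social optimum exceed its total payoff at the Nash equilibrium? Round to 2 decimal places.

The private return per contributed unit is 1.3/10 = 0.1300 < 1 for every player regardless of endowment, so the Nash equilibrium is zero contribution and the group total is Σ E_j = 11 + 60 + 55 + 29 + 10 + 51 + 17 + 44 + 57 + 47 = 381.
Each contributed unit returns 1.300 to the group, so the social optimum is full contribution by everyone: group total = 1.300 × 381 = 495.30.
Efficiency loss = (1.300 − 1) × 381 = 114.30.

114.30 dollars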